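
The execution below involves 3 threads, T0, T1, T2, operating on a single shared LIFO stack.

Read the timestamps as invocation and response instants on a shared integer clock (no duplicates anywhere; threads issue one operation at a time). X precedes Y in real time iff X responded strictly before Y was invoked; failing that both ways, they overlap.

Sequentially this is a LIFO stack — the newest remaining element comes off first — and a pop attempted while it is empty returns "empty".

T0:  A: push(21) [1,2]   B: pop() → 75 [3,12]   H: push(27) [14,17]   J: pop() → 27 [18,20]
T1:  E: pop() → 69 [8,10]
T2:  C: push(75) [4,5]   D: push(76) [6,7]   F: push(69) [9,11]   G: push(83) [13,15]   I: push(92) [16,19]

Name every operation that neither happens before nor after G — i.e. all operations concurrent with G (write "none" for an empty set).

concurrent with G ([13,15]): every op whose interval crosses 13..15
A [1,2]: before
B [3,12]: before
C [4,5]: before
D [6,7]: before
E [8,10]: before
F [9,11]: before
H [14,17]: concurrent
I [16,19]: after
J [18,20]: after

H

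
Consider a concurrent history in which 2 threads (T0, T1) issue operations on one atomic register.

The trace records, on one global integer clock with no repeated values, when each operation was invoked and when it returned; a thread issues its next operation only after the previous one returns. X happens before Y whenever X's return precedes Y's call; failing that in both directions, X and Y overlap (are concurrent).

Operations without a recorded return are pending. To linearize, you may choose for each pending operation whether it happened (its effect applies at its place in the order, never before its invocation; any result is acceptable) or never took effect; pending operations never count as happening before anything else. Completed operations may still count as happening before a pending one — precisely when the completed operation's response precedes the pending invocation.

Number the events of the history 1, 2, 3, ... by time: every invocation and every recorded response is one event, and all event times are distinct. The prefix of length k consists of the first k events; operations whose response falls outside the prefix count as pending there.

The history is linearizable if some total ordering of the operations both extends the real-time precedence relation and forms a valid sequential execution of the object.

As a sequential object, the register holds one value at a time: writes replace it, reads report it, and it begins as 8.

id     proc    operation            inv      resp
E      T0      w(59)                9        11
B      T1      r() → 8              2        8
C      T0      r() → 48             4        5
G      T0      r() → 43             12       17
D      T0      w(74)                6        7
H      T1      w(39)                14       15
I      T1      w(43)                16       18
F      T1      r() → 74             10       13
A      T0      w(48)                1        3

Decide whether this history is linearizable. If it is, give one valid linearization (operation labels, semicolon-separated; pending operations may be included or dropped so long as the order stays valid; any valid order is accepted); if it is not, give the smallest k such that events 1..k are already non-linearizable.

after step 1 (B r() → 8): value 8
after step 2 (A w(48)): value 48
after step 3 (C r() → 48): value 48
after step 4 (D w(74)): value 74
after step 5 (F r() → 74): value 74
after step 6 (E w(59)): value 59
after step 7 (H w(39)): value 39
after step 8 (I w(43)): value 43
after step 9 (G r() → 43): value 43

linearizable — witness: B; A; C; D; F; E; H; I; G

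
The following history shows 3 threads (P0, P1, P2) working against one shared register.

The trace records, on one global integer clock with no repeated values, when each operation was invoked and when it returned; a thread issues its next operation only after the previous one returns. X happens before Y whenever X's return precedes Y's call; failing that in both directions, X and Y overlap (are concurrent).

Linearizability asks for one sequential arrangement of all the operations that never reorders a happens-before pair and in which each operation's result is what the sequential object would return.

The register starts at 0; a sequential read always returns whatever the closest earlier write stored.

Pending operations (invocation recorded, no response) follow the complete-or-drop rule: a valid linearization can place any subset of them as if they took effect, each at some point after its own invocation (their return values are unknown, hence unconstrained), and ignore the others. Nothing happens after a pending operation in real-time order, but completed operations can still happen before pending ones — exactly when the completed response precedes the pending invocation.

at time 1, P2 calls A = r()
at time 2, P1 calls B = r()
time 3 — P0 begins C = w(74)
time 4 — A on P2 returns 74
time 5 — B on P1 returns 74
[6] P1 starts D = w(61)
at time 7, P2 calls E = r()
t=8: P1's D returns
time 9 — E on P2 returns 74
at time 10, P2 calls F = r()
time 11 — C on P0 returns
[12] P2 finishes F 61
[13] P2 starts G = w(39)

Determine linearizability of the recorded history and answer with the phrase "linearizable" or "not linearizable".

a witness: C, A, B, E, D, F
1. C w(74), leaving value 74
2. A r() → 74, leaving value 74
3. B r() → 74, leaving value 74
4. E r() → 74, leaving value 74
5. D w(61), leaving value 61
6. F r() → 61, leaving value 61

linearizable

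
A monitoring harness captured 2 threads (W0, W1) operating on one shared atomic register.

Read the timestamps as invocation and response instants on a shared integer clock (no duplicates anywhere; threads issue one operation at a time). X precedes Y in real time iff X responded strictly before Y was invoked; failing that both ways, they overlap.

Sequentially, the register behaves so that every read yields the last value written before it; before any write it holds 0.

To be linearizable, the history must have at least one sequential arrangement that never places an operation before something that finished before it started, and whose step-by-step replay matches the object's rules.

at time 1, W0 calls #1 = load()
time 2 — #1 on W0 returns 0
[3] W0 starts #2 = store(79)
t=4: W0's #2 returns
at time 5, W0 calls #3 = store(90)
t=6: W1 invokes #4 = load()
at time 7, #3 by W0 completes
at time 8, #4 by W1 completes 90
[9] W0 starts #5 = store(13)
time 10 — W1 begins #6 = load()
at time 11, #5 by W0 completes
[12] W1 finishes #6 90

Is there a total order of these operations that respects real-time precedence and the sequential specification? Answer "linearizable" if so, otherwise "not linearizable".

linearizable

one valid linearization: #1, #2, #3, #4, #6, #5
step 1: #1 load() → 0 — value 0
step 2: #2 store(79) — value 79
step 3: #3 store(90) — value 90
step 4: #4 load() → 90 — value 90
step 5: #6 load() → 90 — value 90
step 6: #5 store(13) — value 13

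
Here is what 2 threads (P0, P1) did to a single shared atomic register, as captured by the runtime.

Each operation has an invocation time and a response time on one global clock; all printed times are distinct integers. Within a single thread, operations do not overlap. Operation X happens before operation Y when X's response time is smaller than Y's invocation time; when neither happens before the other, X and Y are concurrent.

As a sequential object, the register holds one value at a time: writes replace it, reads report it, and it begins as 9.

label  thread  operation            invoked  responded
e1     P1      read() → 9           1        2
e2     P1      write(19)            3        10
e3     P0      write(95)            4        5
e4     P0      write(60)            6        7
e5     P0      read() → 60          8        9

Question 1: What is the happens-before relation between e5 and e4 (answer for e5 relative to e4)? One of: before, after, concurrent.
Answer: after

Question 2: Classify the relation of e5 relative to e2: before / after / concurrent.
Answer: concurrent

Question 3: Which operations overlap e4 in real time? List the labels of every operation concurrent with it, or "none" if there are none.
Answer: e2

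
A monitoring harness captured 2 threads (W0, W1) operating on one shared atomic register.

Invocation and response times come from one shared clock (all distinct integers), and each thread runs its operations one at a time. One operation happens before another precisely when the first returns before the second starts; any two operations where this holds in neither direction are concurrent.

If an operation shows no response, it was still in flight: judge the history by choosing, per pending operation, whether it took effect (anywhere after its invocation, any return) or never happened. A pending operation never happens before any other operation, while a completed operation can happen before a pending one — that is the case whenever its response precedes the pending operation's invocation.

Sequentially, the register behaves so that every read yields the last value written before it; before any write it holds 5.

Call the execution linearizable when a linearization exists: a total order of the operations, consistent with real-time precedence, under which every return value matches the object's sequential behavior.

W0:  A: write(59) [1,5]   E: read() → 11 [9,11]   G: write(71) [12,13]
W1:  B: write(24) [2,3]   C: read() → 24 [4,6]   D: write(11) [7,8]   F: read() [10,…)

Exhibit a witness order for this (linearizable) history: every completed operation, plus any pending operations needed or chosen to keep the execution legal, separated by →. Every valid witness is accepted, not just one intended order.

after step 1 (A write(59)): value 59
after step 2 (B write(24)): value 24
after step 3 (C read() → 24): value 24
after step 4 (D write(11)): value 11
after step 5 (E read() → 11): value 11
after step 6 (F read() (pending, included)): value 11
after step 7 (G write(71)): value 71

A → B → C → D → E → F → G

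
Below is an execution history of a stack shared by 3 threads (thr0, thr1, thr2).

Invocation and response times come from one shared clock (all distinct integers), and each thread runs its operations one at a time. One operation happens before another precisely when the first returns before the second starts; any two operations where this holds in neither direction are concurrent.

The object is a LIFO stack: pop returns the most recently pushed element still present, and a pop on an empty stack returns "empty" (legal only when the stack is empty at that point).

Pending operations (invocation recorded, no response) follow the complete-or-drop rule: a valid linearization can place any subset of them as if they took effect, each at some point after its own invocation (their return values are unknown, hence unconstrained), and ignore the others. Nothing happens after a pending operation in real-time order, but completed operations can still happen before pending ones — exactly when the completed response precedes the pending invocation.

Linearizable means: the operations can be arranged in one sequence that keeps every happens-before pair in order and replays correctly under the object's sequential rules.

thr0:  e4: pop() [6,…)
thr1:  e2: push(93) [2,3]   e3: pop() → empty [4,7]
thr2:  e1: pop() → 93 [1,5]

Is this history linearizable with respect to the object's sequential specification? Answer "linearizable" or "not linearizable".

a witness: e2, e1, e3
after step 1 (e2 push(93)): stack <93>
after step 2 (e1 pop() → 93): stack <>
after step 3 (e3 pop() → empty): stack <>

linearizable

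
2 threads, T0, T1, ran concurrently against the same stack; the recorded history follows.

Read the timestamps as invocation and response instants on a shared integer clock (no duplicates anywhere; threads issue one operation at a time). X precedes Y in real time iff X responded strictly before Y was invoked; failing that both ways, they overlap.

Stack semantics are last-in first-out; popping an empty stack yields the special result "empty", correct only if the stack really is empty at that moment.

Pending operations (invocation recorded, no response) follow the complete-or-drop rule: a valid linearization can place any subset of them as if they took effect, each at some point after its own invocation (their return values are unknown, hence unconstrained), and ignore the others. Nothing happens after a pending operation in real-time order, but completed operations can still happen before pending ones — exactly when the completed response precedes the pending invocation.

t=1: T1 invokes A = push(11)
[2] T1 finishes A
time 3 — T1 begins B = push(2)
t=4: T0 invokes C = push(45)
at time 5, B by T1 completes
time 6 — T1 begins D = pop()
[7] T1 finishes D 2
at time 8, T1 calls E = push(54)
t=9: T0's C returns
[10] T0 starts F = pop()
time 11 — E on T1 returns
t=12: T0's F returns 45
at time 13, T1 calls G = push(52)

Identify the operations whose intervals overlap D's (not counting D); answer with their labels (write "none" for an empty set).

C

concurrent with D ([6,7]): every op whose interval crosses 6..7
A [1,2]: before
B [3,5]: before
C [4,9]: concurrent
E [8,11]: after
F [10,12]: after
G [13,…): after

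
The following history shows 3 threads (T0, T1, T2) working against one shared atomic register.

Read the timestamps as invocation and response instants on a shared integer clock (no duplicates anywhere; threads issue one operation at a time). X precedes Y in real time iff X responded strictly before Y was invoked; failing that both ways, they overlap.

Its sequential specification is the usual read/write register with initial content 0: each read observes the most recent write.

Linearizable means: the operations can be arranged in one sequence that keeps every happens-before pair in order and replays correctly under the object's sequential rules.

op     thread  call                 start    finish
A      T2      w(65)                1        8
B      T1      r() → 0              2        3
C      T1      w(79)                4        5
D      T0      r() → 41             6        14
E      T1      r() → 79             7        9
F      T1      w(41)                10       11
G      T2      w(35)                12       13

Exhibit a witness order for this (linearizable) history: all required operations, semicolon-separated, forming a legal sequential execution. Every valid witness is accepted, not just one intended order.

1. B r() → 0, leaving value 0
2. A w(65), leaving value 65
3. C w(79), leaving value 79
4. E r() → 79, leaving value 79
5. F w(41), leaving value 41
6. D r() → 41, leaving value 41
7. G w(35), leaving value 35

B; A; C; E; F; D; G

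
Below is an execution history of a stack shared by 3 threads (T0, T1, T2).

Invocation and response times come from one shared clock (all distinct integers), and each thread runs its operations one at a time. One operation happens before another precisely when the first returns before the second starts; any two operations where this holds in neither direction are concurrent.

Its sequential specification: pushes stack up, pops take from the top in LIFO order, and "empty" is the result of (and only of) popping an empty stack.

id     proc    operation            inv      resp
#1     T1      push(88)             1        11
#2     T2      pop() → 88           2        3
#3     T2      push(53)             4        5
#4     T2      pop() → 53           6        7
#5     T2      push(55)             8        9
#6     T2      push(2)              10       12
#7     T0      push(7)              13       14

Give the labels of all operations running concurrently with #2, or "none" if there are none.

#1

overlap test against #2 [2,3]: concurrent iff the interval meets 2..3
#1 [1,11]: concurrent
#3 [4,5]: after
#4 [6,7]: after
#5 [8,9]: after
#6 [10,12]: after
#7 [13,14]: after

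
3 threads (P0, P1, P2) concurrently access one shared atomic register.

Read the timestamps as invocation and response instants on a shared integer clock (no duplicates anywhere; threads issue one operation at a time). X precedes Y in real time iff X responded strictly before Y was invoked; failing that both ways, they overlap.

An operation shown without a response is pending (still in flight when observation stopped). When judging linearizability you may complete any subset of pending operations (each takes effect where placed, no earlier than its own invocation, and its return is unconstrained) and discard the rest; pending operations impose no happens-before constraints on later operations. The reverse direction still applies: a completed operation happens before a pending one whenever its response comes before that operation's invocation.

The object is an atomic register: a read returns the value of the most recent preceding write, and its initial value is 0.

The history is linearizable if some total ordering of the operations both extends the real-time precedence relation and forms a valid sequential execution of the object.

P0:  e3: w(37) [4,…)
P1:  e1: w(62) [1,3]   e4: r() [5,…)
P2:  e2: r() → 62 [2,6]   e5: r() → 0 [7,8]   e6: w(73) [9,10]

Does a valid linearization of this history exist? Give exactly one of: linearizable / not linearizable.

events 1..7 are fine; event 8 — the response of e5 at time 8 — makes the prefix non-linearizable
the 3 completed operations admit 2 real-time orders; each fails the atomic register replay
completion choices over the 2 pending operations (e3, e4) were checked; none helps
sample order e1, e2, e5 (pending dropped) stalls at step 3 — e5 r() → 0 has no legal effect
sample order e2, e1, e5 (pending dropped) stalls at step 1 — e2 r() → 62 has no legal effect

not linearizable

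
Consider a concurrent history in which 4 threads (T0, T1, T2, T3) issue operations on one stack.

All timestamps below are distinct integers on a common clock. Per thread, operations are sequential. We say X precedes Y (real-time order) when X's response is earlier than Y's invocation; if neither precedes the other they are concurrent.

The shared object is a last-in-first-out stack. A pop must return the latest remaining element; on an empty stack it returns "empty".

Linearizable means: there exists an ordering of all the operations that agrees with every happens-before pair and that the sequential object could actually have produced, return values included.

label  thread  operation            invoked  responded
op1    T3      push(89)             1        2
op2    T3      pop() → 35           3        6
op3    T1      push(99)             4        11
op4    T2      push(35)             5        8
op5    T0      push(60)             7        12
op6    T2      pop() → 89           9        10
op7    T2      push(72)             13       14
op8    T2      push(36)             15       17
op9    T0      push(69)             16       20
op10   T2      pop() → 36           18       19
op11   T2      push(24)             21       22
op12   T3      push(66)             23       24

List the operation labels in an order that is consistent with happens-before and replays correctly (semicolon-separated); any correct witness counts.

op1; op4; op2; op6; op3; op5; op7; op8; op10; op9; op11; op12

step 1: op1 push(89) — stack <89>
step 2: op4 push(35) — stack <89,35>
step 3: op2 pop() → 35 — stack <89>
step 4: op6 pop() → 89 — stack <>
step 5: op3 push(99) — stack <99>
step 6: op5 push(60) — stack <99,60>
step 7: op7 push(72) — stack <99,60,72>
step 8: op8 push(36) — stack <99,60,72,36>
step 9: op10 pop() → 36 — stack <99,60,72>
step 10: op9 push(69) — stack <99,60,72,69>
step 11: op11 push(24) — stack <99,60,72,69,24>
step 12: op12 push(66) — stack <99,60,72,69,24,66>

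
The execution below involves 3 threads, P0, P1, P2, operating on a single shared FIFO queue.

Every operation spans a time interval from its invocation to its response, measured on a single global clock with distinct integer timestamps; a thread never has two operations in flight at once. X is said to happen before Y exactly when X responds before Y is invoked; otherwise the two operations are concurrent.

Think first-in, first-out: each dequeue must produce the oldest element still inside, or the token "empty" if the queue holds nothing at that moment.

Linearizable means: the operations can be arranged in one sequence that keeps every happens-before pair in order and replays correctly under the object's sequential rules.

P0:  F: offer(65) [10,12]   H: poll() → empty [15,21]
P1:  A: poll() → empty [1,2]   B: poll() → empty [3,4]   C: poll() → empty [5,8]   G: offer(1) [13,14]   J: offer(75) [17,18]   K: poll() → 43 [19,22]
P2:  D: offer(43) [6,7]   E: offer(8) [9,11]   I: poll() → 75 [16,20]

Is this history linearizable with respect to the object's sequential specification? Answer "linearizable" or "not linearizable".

not linearizable

the violation lands at event 20, I's response at time 20: events 1..19 linearize, events 1..20 do not
9 completed operations, 8 real-time-consistent orders — every FIFO queue replay fails
include/drop combinations of the 2 pending operations (H, K) were all tried; none helps
one such order, A, B, C, D, E, F, G, I, J (pending dropped), breaks at step 8 where I poll() → 75 is illegal
one such order, A, B, C, D, E, F, G, J, I (pending dropped), breaks at step 9 where I poll() → 75 is illegal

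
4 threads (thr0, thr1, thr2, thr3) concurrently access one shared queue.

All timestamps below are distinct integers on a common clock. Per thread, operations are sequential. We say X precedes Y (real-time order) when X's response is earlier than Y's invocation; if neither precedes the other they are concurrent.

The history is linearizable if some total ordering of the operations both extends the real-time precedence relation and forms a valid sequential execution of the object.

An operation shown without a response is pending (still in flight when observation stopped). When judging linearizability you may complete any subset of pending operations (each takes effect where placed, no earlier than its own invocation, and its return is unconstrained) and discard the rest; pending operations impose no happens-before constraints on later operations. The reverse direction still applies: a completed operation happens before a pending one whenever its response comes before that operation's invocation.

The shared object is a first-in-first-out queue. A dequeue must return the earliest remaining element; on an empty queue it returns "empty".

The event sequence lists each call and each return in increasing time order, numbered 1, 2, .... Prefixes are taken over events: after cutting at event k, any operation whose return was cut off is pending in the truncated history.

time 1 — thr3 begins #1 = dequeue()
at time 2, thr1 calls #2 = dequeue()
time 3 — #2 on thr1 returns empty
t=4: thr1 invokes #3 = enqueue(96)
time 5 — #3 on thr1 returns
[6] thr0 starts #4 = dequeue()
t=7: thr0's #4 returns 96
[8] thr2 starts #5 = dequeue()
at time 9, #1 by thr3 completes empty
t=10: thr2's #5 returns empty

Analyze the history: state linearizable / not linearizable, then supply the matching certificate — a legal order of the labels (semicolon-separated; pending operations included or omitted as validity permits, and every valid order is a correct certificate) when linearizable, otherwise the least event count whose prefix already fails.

1. #1 dequeue() → empty, leaving queue <>
2. #2 dequeue() → empty, leaving queue <>
3. #3 enqueue(96), leaving queue <96>
4. #4 dequeue() → 96, leaving queue <>
5. #5 dequeue() → empty, leaving queue <>

linearizable — witness: #1; #2; #3; #4; #5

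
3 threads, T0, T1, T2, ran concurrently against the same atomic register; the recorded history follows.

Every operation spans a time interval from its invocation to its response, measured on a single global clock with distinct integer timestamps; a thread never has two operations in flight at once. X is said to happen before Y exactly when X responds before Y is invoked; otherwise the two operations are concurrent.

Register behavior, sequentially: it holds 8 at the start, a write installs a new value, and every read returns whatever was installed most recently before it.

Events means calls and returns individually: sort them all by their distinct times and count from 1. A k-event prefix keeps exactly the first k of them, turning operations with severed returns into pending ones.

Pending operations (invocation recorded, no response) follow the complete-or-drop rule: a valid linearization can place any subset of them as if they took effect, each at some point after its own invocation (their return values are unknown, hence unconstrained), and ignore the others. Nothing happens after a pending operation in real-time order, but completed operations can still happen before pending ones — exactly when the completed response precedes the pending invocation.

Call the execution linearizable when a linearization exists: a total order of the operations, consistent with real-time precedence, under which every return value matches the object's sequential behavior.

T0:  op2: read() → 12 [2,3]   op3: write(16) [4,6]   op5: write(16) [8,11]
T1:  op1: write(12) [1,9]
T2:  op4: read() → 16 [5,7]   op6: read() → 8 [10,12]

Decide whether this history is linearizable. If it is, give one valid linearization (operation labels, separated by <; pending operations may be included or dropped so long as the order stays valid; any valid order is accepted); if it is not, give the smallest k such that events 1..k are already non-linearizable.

the violation lands at event 12, op6's response at time 12: events 1..11 linearize, events 1..12 do not
real-time-consistent orders of the 6 completed operations: 18 — all fail the atomic register replay
for example op1, op2, op3, op4, op5, op6 fails at step 6: op6 read() → 8 is not legal there
for example op1, op2, op3, op4, op6, op5 fails at step 5: op6 read() → 8 is not legal there

not linearizable — minimal violating prefix: 12 events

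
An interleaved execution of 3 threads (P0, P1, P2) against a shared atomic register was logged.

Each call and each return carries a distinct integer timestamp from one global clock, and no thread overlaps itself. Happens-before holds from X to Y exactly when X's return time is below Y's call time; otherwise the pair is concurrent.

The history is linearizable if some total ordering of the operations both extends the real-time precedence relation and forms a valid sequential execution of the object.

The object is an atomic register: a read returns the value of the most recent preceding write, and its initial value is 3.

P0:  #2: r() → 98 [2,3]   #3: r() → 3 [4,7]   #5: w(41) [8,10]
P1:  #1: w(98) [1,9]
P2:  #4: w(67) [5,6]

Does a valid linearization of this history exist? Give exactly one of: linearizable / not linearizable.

not linearizable

prefix check: 1..6 passes, 1..7 fails once #3's time-7 response joins
every one of the 2 real-time-consistent orders over 3 completed atomic register ops fails the sequential spec
no completion choice of the 1 pending operation (#1) rescues it — every subset was tried
one such order, #2, #3, #4 (pending dropped), breaks at step 1 where #2 r() → 98 is illegal
one such order, #2, #4, #3 (pending dropped), breaks at step 1 where #2 r() → 98 is illegal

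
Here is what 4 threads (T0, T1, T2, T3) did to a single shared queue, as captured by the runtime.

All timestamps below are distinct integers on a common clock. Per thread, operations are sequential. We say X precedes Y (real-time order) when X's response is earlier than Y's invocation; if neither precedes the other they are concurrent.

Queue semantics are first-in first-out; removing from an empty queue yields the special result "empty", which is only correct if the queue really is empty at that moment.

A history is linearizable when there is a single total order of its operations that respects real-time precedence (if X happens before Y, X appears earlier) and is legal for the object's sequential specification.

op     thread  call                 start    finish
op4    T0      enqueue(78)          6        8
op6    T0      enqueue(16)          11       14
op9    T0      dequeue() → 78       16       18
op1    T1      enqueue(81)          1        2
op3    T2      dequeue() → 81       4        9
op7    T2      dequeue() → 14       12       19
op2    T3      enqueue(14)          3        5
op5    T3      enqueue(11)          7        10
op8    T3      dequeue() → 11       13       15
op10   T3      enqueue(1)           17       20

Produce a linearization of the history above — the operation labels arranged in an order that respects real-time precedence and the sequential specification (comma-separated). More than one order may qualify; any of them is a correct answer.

op1, op2, op3, op5, op4, op6, op7, op8, op9, op10

1. op1 enqueue(81), leaving queue <81>
2. op2 enqueue(14), leaving queue <81,14>
3. op3 dequeue() → 81, leaving queue <14>
4. op5 enqueue(11), leaving queue <14,11>
5. op4 enqueue(78), leaving queue <14,11,78>
6. op6 enqueue(16), leaving queue <14,11,78,16>
7. op7 dequeue() → 14, leaving queue <11,78,16>
8. op8 dequeue() → 11, leaving queue <78,16>
9. op9 dequeue() → 78, leaving queue <16>
10. op10 enqueue(1), leaving queue <16,1>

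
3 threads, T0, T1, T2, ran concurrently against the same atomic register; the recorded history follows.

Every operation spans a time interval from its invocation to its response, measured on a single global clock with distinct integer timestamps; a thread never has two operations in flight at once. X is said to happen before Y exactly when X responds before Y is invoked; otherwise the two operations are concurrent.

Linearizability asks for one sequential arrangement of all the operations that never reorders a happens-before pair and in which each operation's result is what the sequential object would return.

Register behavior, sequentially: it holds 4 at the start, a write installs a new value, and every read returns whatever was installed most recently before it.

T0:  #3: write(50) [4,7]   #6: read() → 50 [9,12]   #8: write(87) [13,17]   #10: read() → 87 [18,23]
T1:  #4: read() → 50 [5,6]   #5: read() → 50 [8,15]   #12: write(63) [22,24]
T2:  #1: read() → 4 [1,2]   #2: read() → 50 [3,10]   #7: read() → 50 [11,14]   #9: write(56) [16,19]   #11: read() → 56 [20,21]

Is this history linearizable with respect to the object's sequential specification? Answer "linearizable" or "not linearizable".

witness order: #1, #3, #2, #4, #5, #6, #7, #8, #10, #9, #11, #12
1. #1 read() → 4, leaving value 4
2. #3 write(50), leaving value 50
3. #2 read() → 50, leaving value 50
4. #4 read() → 50, leaving value 50
5. #5 read() → 50, leaving value 50
6. #6 read() → 50, leaving value 50
7. #7 read() → 50, leaving value 50
8. #8 write(87), leaving value 87
9. #10 read() → 87, leaving value 87
10. #9 write(56), leaving value 56
11. #11 read() → 56, leaving value 56
12. #12 write(63), leaving value 63

linearizable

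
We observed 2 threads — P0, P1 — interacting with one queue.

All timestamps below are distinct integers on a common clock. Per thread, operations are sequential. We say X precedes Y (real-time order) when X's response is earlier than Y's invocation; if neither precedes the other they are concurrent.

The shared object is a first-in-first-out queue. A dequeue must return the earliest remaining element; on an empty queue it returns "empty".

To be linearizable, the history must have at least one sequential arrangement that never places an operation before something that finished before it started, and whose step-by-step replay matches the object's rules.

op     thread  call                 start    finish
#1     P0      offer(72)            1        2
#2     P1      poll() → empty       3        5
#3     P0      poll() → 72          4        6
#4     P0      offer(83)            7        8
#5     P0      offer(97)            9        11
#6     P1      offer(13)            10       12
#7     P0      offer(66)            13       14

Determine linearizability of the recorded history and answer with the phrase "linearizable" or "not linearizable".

linearizable

one valid linearization: #1, #3, #2, #4, #5, #6, #7
after step 1 (#1 offer(72)): queue <72>
after step 2 (#3 poll() → 72): queue <>
after step 3 (#2 poll() → empty): queue <>
after step 4 (#4 offer(83)): queue <83>
after step 5 (#5 offer(97)): queue <83,97>
after step 6 (#6 offer(13)): queue <83,97,13>
after step 7 (#7 offer(66)): queue <83,97,13,66>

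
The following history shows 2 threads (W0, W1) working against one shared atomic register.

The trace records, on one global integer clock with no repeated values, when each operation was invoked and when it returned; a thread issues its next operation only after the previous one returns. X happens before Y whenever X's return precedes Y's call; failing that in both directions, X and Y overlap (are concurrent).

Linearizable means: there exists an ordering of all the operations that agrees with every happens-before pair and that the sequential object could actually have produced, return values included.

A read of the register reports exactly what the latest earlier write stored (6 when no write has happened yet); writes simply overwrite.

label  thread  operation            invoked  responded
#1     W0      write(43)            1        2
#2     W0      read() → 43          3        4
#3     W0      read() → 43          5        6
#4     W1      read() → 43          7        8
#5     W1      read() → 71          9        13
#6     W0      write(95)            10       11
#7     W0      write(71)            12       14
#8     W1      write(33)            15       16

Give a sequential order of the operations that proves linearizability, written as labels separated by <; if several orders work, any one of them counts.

#1 < #2 < #3 < #4 < #6 < #7 < #5 < #8

1. #1 write(43), leaving value 43
2. #2 read() → 43, leaving value 43
3. #3 read() → 43, leaving value 43
4. #4 read() → 43, leaving value 43
5. #6 write(95), leaving value 95
6. #7 write(71), leaving value 71
7. #5 read() → 71, leaving value 71
8. #8 write(33), leaving value 33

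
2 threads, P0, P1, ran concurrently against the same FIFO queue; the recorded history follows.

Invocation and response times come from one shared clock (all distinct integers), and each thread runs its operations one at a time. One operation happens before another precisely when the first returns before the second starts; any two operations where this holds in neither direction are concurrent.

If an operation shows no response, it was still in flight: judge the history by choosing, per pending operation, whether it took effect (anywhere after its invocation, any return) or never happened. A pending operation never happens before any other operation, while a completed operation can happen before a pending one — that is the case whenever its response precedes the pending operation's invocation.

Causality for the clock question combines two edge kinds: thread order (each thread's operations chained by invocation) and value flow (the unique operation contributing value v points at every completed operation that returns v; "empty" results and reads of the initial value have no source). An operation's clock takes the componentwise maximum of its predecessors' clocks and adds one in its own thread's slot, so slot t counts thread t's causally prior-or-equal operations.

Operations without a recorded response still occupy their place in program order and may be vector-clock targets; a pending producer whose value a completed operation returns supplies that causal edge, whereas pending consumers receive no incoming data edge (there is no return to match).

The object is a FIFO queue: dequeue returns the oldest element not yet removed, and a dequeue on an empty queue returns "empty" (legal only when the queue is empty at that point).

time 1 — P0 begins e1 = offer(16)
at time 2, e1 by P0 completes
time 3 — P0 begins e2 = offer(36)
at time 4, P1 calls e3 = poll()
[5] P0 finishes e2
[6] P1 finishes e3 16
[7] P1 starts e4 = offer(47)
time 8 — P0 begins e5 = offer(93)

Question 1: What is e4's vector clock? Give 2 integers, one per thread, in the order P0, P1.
VC(e1, invoked at 1): no causal predecessors; +1 on P0 → (1, 0)
VC(e3, invoked at 4): max of VC(e1)=(1, 0), then +1 on thread P1 → (1, 1)
VC(e2, invoked at 3): max of VC(e1)=(1, 0), then +1 on thread P0 → (2, 0)
VC(e4, invoked at 7): max of VC(e3)=(1, 1), then +1 on thread P1 → (1, 2)
VC(e5, invoked at 8): max of VC(e2)=(2, 0), then +1 on thread P0 → (3, 0)
target: VC(e4) = (1, 2)

(1, 2)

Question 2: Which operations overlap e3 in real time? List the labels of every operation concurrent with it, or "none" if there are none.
e3 spans [4,6]: anything still running between times 4 and 6 counts as concurrent
e1 [1,2]: before
e2 [3,5]: concurrent
e4 [7,…): after
e5 [8,…): after

e2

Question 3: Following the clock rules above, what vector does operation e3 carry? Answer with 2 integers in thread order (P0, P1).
e1, invoked 1, has no incoming edges; only P0's bump applies → (1, 0)
from VC(e1)=(1, 0), e3 (invoked 4) maxes components and bumps P1 → (1, 1)
from VC(e1)=(1, 0), e2 (invoked 3) maxes components and bumps P0 → (2, 0)
from VC(e3)=(1, 1), e4 (invoked 7) maxes components and bumps P1 → (1, 2)
from VC(e2)=(2, 0), e5 (invoked 8) maxes components and bumps P0 → (3, 0)
target: VC(e3) = (1, 1)

(1, 1)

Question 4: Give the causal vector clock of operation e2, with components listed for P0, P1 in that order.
invoked at 1, e1 has no predecessors; its own P0 bump gives (1, 0)
e3 (invocation 4): componentwise max over VC(e1)=(1, 0), +1 at P1, giving (1, 1)
e2 (invocation 3): componentwise max over VC(e1)=(1, 0), +1 at P0, giving (2, 0)
e4 (invocation 7): componentwise max over VC(e3)=(1, 1), +1 at P1, giving (1, 2)
e5 (invocation 8): componentwise max over VC(e2)=(2, 0), +1 at P0, giving (3, 0)
target: VC(e2) = (2, 0)

(2, 0)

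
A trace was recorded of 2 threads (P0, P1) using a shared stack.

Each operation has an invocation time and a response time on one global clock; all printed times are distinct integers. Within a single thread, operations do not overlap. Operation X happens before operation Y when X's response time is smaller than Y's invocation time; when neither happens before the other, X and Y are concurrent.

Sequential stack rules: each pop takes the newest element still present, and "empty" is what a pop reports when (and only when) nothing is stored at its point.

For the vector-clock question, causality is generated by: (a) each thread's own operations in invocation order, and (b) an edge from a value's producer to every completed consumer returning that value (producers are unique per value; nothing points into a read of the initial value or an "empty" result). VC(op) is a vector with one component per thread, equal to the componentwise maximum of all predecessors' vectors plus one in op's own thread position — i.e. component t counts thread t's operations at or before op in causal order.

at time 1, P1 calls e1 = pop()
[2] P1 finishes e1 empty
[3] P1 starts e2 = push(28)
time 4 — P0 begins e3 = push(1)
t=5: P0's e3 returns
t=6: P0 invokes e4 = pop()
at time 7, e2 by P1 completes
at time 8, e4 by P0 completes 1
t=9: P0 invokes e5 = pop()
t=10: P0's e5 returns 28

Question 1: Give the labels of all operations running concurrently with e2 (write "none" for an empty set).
e3, e4

concurrent with e2 ([3,7]): every op whose interval crosses 3..7
e1 [1,2]: before
e3 [4,5]: concurrent
e4 [6,8]: concurrent
e5 [9,10]: after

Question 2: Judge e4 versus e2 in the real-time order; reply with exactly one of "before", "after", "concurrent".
concurrent

e4 spans [6,8], e2 spans [3,7]
the intervals overlap in both directions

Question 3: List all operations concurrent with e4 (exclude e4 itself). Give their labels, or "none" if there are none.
e2

overlap test against e4 [6,8]: concurrent iff the interval meets 6..8
e1 [1,2]: before
e2 [3,7]: concurrent
e3 [4,5]: before
e5 [9,10]: after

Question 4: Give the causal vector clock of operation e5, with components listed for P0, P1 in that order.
(3, 2)

e1 (invocation 1): nothing precedes it; P1's component alone gives (0, 1)
e3 (invocation 4): nothing precedes it; P0's component alone gives (1, 0)
from VC(e1)=(0, 1), e2 (invoked 3) maxes components and bumps P1 → (0, 2)
from VC(e3)=(1, 0), e4 (invoked 6) maxes components and bumps P0 → (2, 0)
from VC(e2)=(0, 2), VC(e4)=(2, 0), e5 (invoked 9) maxes components and bumps P0 → (3, 2)
target: VC(e5) = (3, 2)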